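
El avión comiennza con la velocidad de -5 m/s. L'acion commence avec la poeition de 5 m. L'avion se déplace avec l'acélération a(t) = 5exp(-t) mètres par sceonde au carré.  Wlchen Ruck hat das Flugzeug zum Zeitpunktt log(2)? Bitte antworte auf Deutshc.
Ausgehend von der Beschleunigung a(t) = 5·exp(-t), nehmen wir 1 Ableitung. Durch Ableiten von der Beschleunigung erhalten wir den Ruck: j(t) = -5·exp(-t). Mit j(t) = -5·exp(-t) und Einsetzen von t = log(2), finden wir j = -5/2.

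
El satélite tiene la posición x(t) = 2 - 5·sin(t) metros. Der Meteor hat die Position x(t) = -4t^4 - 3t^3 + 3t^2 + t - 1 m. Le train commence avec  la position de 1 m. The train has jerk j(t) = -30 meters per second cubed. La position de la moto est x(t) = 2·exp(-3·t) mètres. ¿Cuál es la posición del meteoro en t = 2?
Tenemos la posición x(t) = -4·t^4 - 3·t^3 + 3·t^2 + t - 1. Sustituyendo t = 2: x(2) = -75.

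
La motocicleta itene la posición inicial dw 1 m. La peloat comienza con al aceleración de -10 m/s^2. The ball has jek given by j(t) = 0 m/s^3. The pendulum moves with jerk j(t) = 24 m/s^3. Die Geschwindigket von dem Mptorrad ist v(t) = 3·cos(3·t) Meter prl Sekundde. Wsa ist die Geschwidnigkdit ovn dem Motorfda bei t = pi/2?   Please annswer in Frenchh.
Nous avons la vitesse v(t) = 3·cos(3·t). En substituant t = pi/2: v(pi/2) = 0.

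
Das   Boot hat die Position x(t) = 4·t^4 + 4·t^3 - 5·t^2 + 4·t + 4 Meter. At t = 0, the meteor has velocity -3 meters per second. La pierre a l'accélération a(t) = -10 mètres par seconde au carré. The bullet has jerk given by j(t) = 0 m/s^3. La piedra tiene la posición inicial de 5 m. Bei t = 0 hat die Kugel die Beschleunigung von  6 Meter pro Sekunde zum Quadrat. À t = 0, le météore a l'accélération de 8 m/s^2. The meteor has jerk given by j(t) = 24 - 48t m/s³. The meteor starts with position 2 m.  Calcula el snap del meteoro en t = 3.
Partiendo de la sacudida j(t) = 24 - 48·t, tomamos 1 derivada. La derivada de la sacudida da el snap: s(t) = -48. Tenemos el snap s(t) = -48. Sustituyendo t = 3: s(3) = -48.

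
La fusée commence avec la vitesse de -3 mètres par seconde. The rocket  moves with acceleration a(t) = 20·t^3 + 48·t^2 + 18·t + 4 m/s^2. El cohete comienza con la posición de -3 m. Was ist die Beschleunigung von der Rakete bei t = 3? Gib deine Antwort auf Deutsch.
Wir haben die Beschleunigung a(t) = 20·t^3 + 48·t^2 + 18·t + 4. Durch Einsetzen von t = 3: a(3) = 1030.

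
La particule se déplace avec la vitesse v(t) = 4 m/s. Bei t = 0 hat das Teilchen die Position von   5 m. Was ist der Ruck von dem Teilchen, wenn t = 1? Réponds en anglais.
To solve this, we need to take 2 derivatives of our velocity equation v(t) = 4. Taking d/dt of v(t), we find a(t) = 0. Differentiating acceleration, we get jerk: j(t) = 0. We have jerk j(t) = 0. Substituting t = 1: j(1) = 0.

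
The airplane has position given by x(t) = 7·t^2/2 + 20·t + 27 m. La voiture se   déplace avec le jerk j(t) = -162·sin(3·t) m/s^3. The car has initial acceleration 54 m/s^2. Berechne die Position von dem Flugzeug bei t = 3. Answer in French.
Nous avons la position x(t) = 7·t^2/2 + 20·t + 27. En substituant t = 3: x(3) = 237/2.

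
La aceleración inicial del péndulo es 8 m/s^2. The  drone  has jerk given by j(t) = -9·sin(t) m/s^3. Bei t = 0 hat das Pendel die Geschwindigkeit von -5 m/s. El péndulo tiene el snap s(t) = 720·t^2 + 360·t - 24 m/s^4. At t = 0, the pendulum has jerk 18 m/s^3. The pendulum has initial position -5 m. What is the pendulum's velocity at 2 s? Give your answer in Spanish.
Partiendo del snap s(t) = 720·t^2 + 360·t - 24, tomamos 3 integrales. Tomando ∫s(t)dt y aplicando j(0) = 18, encontramos j(t) = 240·t^3 + 180·t^2 - 24·t + 18. La antiderivada de la sacudida, con a(0) = 8, da la aceleración: a(t) = 60·t^4 + 60·t^3 - 12·t^2 + 18·t + 8. La antiderivada de la aceleración es la velocidad. Usando v(0) = -5, obtenemos v(t) = 12·t^5 + 15·t^4 - 4·t^3 + 9·t^2 + 8·t - 5. De la ecuación de la velocidad v(t) = 12·t^5 + 15·t^4 - 4·t^3 + 9·t^2 + 8·t - 5, sustituimos t = 2 para obtener v = 639.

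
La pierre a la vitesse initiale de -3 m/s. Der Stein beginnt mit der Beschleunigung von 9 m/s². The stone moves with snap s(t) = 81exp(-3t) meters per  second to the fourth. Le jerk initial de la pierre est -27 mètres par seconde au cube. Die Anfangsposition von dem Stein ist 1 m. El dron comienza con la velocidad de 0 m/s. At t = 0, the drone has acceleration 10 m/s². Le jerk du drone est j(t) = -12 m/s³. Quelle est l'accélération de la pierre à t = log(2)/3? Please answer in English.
To solve this, we need to take 2 antiderivatives of our snap equation s(t) = 81·exp(-3·t). Taking ∫s(t)dt and applying j(0) = -27, we find j(t) = -27·exp(-3·t). Finding the integral of j(t) and using a(0) = 9: a(t) = 9·exp(-3·t). We have acceleration a(t) = 9·exp(-3·t). Substituting t = log(2)/3: a(log(2)/3) = 9/2.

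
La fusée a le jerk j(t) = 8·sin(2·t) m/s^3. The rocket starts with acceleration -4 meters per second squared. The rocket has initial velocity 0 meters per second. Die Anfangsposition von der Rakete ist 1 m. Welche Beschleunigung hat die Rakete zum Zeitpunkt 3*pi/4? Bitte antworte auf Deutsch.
Um dies zu lösen, müssen wir 1 Stammfunktion unserer Gleichung für den Ruck j(t) = 8·sin(2·t) finden. Die Stammfunktion von dem Ruck ist die Beschleunigung. Mit a(0) = -4 erhalten wir a(t) = -4·cos(2·t). Aus der Gleichung für die Beschleunigung a(t) = -4·cos(2·t), setzen wir t = 3*pi/4 ein und erhalten a = 0.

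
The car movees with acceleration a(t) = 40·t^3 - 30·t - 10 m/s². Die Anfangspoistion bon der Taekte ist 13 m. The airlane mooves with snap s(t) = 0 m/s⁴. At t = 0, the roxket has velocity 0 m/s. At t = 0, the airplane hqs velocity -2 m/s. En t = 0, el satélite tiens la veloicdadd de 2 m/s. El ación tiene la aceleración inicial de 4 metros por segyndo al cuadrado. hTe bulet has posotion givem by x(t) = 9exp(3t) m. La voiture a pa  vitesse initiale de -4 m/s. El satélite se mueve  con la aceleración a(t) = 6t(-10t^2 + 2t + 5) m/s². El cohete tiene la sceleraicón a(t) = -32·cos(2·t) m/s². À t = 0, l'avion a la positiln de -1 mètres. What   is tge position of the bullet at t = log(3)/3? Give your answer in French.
Nous avons la position x(t) = 9·exp(3·t). En substituant t = log(3)/3: x(log(3)/3) = 27.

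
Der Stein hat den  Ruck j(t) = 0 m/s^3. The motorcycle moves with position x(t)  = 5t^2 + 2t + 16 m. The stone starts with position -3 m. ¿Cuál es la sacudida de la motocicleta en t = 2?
Partiendo de la posición x(t) = 5·t^2 + 2·t + 16, tomamos 3 derivadas. La derivada de la posición da la velocidad: v(t) = 10·t + 2. Derivando la velocidad, obtenemos la aceleración: a(t) = 10. La derivada de la aceleración da la sacudida: j(t) = 0. Usando j(t) = 0 y sustituyendo t = 2, encontramos j = 0.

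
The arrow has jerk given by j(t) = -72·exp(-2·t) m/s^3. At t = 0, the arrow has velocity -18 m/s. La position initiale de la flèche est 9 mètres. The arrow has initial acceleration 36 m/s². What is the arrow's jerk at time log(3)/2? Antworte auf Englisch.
We have jerk j(t) = -72·exp(-2·t). Substituting t = log(3)/2: j(log(3)/2) = -24.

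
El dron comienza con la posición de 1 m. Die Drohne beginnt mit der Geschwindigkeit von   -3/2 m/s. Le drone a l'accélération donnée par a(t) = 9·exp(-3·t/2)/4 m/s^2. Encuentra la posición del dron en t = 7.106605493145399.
Debemos encontrar la integral de nuestra ecuación de la aceleración a(t) = 9·exp(-3·t/2)/4 2 veces. Tomando ∫a(t)dt y aplicando v(0) = -3/2, encontramos v(t) = -3·exp(-3·t/2)/2. La antiderivada de la velocidad es la posición. Usando x(0) = 1, obtenemos x(t) = exp(-3·t/2). Tenemos la posición x(t) = exp(-3·t/2). Sustituyendo t = 7.106605493145399: x(7.106605493145399) = 0.0000234671675386853.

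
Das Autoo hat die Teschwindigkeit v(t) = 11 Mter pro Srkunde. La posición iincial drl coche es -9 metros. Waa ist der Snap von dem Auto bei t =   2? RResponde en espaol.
Debemos derivar nuestra ecuación de la velocidad v(t) = 11 3 veces. Derivando la velocidad, obtenemos la aceleración: a(t) = 0. La derivada de la aceleración da la sacudida: j(t) = 0. Derivando la sacudida, obtenemos el snap: s(t) = 0. De la ecuación del snap s(t) = 0, sustituimos t = 2 para obtener s = 0.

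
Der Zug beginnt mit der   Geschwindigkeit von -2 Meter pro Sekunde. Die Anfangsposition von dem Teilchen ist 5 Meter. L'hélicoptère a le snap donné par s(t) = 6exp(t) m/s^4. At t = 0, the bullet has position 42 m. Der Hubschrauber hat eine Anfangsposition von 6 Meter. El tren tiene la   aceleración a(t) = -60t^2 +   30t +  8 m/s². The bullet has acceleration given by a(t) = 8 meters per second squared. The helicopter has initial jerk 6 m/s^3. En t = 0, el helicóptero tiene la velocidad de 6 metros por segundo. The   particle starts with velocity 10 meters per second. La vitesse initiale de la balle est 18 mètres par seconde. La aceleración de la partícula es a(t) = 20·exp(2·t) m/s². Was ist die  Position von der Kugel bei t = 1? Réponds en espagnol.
Para resolver esto, necesitamos tomar 2 integrales de nuestra ecuación de la aceleración a(t) = 8. Tomando ∫a(t)dt y aplicando v(0) = 18, encontramos v(t) = 8·t + 18. Tomando ∫v(t)dt y aplicando x(0) = 42, encontramos x(t) = 4·t^2 + 18·t + 42. De la ecuación de la posición x(t) = 4·t^2 + 18·t + 42, sustituimos t = 1 para obtener x = 64.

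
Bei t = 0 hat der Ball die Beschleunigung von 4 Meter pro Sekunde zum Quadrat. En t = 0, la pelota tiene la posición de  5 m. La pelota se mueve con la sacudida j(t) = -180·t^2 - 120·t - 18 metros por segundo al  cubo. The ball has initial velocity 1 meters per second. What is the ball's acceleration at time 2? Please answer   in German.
Wir müssen unsere Gleichung für den Ruck j(t) = -180·t^2 - 120·t - 18 1-mal integrieren. Durch Integration von dem Ruck und Verwendung der Anfangsbedingung a(0) = 4, erhalten wir a(t) = -60·t^3 - 60·t^2 - 18·t + 4. Aus der Gleichung für die Beschleunigung a(t) = -60·t^3 - 60·t^2 - 18·t + 4, setzen wir t = 2 ein und erhalten a = -752.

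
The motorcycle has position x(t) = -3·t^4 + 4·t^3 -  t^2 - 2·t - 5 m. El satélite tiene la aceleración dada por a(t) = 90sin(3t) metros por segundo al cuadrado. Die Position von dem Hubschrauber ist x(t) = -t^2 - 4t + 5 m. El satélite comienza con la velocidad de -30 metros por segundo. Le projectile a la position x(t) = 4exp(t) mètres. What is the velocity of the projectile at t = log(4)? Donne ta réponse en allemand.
Um dies zu lösen, müssen wir 1 Ableitung unserer Gleichung für die Position x(t) = 4·exp(t) nehmen. Mit d/dt von x(t) finden wir v(t) = 4·exp(t). Wir haben die Geschwindigkeit v(t) = 4·exp(t). Durch Einsetzen von t = log(4): v(log(4)) = 16.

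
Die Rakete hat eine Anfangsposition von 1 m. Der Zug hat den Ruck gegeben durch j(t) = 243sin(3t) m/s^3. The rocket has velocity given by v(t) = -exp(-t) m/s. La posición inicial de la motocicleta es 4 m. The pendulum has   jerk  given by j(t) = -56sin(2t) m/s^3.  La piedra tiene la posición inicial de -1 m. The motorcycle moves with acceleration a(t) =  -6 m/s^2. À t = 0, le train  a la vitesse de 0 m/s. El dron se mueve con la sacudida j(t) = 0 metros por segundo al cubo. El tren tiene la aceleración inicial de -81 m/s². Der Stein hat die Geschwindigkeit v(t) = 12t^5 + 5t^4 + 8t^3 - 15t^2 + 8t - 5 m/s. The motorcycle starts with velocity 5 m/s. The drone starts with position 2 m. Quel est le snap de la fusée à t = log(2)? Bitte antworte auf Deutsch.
Wir müssen unsere Gleichung für die Geschwindigkeit v(t) = -exp(-t) 3-mal ableiten. Mit d/dt von v(t) finden wir a(t) = exp(-t). Durch Ableiten von der Beschleunigung erhalten wir den Ruck: j(t) = -exp(-t). Die Ableitung von dem Ruck ergibt den Snap: s(t) = exp(-t). Wir haben den Snap s(t) = exp(-t). Durch Einsetzen von t = log(2): s(log(2)) = 1/2.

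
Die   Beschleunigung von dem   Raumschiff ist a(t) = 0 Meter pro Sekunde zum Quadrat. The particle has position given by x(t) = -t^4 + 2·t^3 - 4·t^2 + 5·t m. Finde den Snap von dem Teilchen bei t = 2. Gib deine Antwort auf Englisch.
Starting from position x(t) = -t^4 + 2·t^3 - 4·t^2 + 5·t, we take 4 derivatives. Differentiating position, we get velocity: v(t) = -4·t^3 + 6·t^2 - 8·t + 5. The derivative of velocity gives acceleration: a(t) = -12·t^2 + 12·t - 8. The derivative of acceleration gives jerk: j(t) = 12 - 24·t. Differentiating jerk, we get snap: s(t) = -24. Using s(t) = -24 and substituting t = 2, we find s = -24.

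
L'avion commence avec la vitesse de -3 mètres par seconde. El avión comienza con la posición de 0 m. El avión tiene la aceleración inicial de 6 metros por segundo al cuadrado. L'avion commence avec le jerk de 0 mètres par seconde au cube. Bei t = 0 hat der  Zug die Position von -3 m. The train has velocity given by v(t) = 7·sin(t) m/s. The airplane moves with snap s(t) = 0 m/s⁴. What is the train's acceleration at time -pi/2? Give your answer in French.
Pour résoudre ceci, nous devons prendre 1 dérivée de notre équation de la vitesse v(t) = 7·sin(t). La dérivée de la vitesse donne l'accélération: a(t) = 7·cos(t). Nous avons l'accélération a(t) = 7·cos(t). En substituant t = -pi/2: a(-pi/2) = 0.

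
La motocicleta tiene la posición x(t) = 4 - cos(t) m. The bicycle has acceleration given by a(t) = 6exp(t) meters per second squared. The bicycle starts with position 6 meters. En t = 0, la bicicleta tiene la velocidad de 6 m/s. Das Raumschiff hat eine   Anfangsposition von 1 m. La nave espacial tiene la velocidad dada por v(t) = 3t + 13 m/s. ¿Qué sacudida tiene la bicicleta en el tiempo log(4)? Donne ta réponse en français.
Nous devons dériver notre équation de l'accélération a(t) = 6·exp(t) 1 fois. En dérivant l'accélération, nous obtenons le jerk: j(t) = 6·exp(t). De l'équation du jerk j(t) = 6·exp(t), nous substituons t = log(4) pour obtenir j = 24.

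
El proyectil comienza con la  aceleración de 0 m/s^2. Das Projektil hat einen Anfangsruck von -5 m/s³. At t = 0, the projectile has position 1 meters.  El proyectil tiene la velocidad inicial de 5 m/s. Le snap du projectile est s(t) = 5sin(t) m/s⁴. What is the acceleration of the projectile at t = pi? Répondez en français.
En partant du snap s(t) = 5·sin(t), nous prenons 2 primitives. L'intégrale du snap, avec j(0) = -5, donne le jerk: j(t) = -5·cos(t). En intégrant le jerk et en utilisant la condition initiale a(0) = 0, nous obtenons a(t) = -5·sin(t). En utilisant a(t) = -5·sin(t) et en substituant t = pi, nous trouvons a = 0.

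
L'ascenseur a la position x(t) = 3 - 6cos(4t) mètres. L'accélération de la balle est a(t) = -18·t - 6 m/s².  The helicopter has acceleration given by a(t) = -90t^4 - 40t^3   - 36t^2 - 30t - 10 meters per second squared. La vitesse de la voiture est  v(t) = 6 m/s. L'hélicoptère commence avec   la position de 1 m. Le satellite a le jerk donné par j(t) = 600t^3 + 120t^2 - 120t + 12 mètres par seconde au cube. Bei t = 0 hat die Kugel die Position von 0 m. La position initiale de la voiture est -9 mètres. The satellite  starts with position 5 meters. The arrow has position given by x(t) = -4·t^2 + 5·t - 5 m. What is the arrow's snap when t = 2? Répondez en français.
Nous devons dériver notre équation de la position x(t) = -4·t^2 + 5·t - 5 4 fois. En prenant d/dt de x(t), nous trouvons v(t) = 5 - 8·t. En prenant d/dt de v(t), nous trouvons a(t) = -8. La dérivée de l'accélération donne le jerk: j(t) = 0. La dérivée du jerk donne le snap: s(t) = 0. En utilisant s(t) = 0 et en substituant t = 2, nous trouvons s = 0.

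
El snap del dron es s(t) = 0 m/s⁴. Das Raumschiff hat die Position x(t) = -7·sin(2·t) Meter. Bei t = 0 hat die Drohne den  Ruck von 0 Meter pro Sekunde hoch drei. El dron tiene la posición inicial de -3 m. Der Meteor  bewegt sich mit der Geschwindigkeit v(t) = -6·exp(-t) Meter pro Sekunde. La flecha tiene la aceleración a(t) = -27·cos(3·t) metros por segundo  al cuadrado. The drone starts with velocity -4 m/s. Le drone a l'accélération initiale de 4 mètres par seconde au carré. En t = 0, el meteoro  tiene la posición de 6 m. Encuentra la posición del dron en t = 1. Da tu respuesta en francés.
Nous devons trouver l'intégrale de notre équation du snap s(t) = 0 4 fois. La primitive du snap est le jerk. En utilisant j(0) = 0, nous obtenons j(t) = 0. En intégrant le jerk et en utilisant la condition initiale a(0) = 4, nous obtenons a(t) = 4. La primitive de l'accélération, avec v(0) = -4, donne la vitesse: v(t) = 4·t - 4. La primitive de la vitesse, avec x(0) = -3, donne la position: x(t) = 2·t^2 - 4·t - 3. De l'équation de la position x(t) = 2·t^2 - 4·t - 3, nous substituons t = 1 pour obtenir x = -5.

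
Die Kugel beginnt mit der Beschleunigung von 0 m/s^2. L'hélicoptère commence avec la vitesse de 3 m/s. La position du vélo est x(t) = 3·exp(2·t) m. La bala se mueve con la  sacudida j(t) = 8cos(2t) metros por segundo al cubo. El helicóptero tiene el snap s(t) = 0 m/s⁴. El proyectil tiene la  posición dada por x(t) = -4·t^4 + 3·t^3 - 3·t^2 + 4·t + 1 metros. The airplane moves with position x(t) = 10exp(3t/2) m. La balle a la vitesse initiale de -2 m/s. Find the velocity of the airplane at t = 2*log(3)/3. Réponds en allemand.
Wir müssen unsere Gleichung für die Position x(t) = 10·exp(3·t/2) 1-mal ableiten. Durch Ableiten von der Position erhalten wir die Geschwindigkeit: v(t) = 15·exp(3·t/2). Mit v(t) = 15·exp(3·t/2) und Einsetzen von t = 2*log(3)/3, finden wir v = 45.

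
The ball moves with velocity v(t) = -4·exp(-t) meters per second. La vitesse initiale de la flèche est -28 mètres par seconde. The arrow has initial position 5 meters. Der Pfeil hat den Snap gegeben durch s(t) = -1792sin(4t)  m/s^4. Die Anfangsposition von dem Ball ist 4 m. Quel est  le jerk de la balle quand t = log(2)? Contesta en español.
Partiendo de la velocidad v(t) = -4·exp(-t), tomamos 2 derivadas. La derivada de la velocidad da la aceleración: a(t) = 4·exp(-t). Derivando la aceleración, obtenemos la sacudida: j(t) = -4·exp(-t). Tenemos la sacudida j(t) = -4·exp(-t). Sustituyendo t = log(2): j(log(2)) = -2.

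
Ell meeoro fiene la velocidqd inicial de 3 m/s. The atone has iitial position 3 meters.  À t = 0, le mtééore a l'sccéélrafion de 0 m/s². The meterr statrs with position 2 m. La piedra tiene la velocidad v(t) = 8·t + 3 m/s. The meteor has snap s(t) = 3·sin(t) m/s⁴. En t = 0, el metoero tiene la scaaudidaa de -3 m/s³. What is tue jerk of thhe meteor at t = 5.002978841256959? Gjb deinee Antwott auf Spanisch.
Partiendo del snap s(t) = 3·sin(t), tomamos 1 antiderivada. La integral del snap, con j(0) = -3, da la sacudida: j(t) = -3·cos(t). Usando j(t) = -3·cos(t) y sustituyendo t = 5.002978841256959, encontramos j = -0.859552217681403.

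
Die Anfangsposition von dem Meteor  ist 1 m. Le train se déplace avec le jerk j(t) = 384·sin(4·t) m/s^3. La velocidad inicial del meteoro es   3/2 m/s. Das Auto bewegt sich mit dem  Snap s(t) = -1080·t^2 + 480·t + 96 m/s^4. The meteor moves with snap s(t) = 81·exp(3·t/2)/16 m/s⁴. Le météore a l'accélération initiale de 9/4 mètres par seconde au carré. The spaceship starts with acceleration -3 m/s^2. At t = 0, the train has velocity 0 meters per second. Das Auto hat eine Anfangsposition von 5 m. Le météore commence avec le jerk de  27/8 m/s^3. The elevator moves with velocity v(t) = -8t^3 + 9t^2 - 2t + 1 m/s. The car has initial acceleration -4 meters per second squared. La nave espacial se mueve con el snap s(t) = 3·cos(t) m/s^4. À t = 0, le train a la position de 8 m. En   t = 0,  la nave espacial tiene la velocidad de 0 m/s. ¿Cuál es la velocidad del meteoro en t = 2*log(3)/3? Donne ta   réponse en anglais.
To solve this, we need to take 3 integrals of our snap equation s(t) = 81·exp(3·t/2)/16. The antiderivative of snap, with j(0) = 27/8, gives jerk: j(t) = 27·exp(3·t/2)/8. The integral of jerk is acceleration. Using a(0) = 9/4, we get a(t) = 9·exp(3·t/2)/4. Taking ∫a(t)dt and applying v(0) = 3/2, we find v(t) = 3·exp(3·t/2)/2. From the given velocity equation v(t) = 3·exp(3·t/2)/2, we substitute t = 2*log(3)/3 to get v = 9/2.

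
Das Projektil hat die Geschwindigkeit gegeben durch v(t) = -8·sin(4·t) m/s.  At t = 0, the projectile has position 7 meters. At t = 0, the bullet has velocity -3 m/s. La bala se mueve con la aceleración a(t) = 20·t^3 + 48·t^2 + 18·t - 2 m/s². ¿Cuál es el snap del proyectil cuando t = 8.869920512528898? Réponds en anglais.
We must differentiate our velocity equation v(t) = -8·sin(4·t) 3 times. Differentiating velocity, we get acceleration: a(t) = -32·cos(4·t). The derivative of acceleration gives jerk: j(t) = 128·sin(4·t). Taking d/dt of j(t), we find s(t) = 512·cos(4·t). Using s(t) = 512·cos(4·t) and substituting t = 8.869920512528898, we find s = -309.298158368316.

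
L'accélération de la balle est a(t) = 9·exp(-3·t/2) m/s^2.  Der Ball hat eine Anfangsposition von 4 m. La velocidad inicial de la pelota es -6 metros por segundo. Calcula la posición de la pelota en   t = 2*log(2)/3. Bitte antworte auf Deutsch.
Wir müssen die Stammfunktion unserer Gleichung für die Beschleunigung a(t) = 9·exp(-3·t/2) 2-mal finden. Das Integral von der Beschleunigung ist die Geschwindigkeit. Mit v(0) = -6 erhalten wir v(t) = -6·exp(-3·t/2). Die Stammfunktion von der Geschwindigkeit, mit x(0) = 4, ergibt die Position: x(t) = 4·exp(-3·t/2). Aus der Gleichung für die Position x(t) = 4·exp(-3·t/2), setzen wir t = 2*log(2)/3 ein und erhalten x = 2.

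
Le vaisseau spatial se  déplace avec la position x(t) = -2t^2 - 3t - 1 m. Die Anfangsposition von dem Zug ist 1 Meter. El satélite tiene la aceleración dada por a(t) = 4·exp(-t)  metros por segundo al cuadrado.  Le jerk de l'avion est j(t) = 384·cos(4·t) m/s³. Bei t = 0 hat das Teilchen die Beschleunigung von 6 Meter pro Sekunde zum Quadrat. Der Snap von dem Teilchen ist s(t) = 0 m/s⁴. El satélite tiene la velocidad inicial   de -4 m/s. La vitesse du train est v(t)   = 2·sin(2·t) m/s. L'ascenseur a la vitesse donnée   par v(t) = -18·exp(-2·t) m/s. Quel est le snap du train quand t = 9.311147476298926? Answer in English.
Starting from velocity v(t) = 2·sin(2·t), we take 3 derivatives. Differentiating velocity, we get acceleration: a(t) = 4·cos(2·t). Taking d/dt of a(t), we find j(t) = -8·sin(2·t). The derivative of jerk gives snap: s(t) = -16·cos(2·t). From the given snap equation s(t) = -16·cos(2·t), we substitute t = 9.311147476298926 to get s = -15.5885948700836.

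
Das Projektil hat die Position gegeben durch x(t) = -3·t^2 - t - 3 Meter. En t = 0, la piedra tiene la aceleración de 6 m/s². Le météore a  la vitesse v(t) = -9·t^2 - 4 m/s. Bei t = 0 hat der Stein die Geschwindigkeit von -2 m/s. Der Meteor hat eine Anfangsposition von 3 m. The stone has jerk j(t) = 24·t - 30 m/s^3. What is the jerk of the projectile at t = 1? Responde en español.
Debemos derivar nuestra ecuación de la posición x(t) = -3·t^2 - t - 3 3 veces. Derivando la posición, obtenemos la velocidad: v(t) = -6·t - 1. Tomando d/dt de v(t), encontramos a(t) = -6. Derivando la aceleración, obtenemos la sacudida: j(t) = 0. Usando j(t) = 0 y sustituyendo t = 1, encontramos j = 0.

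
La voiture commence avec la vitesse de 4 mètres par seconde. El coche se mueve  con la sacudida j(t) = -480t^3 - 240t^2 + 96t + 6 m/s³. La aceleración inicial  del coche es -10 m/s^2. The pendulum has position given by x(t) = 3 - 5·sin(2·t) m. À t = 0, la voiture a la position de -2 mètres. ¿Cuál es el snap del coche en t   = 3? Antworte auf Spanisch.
Partiendo de la sacudida j(t) = -480·t^3 - 240·t^2 + 96·t + 6, tomamos 1 derivada. Tomando d/dt de j(t), encontramos s(t) = -1440·t^2 - 480·t + 96. Usando s(t) = -1440·t^2 - 480·t + 96 y sustituyendo t = 3, encontramos s = -14304.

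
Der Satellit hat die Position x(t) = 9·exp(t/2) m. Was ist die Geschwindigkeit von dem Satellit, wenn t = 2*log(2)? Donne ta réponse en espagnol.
Para resolver esto, necesitamos tomar 1 derivada de nuestra ecuación de la posición x(t) = 9·exp(t/2). Derivando la posición, obtenemos la velocidad: v(t) = 9·exp(t/2)/2. De la ecuación de la velocidad v(t) = 9·exp(t/2)/2, sustituimos t = 2*log(2) para obtener v = 9.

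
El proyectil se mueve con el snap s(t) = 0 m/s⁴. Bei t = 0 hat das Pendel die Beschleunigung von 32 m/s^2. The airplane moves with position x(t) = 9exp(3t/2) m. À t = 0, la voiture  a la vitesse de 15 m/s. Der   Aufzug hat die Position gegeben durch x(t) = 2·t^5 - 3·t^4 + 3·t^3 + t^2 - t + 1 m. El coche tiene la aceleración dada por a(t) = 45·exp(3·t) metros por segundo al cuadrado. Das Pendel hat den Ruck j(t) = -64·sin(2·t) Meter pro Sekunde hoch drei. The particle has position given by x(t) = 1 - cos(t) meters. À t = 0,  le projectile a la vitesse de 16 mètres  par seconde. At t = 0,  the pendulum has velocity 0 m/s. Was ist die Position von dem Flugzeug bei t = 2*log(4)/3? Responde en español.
Usando x(t) = 9·exp(3·t/2) y sustituyendo t = 2*log(4)/3, encontramos x = 36.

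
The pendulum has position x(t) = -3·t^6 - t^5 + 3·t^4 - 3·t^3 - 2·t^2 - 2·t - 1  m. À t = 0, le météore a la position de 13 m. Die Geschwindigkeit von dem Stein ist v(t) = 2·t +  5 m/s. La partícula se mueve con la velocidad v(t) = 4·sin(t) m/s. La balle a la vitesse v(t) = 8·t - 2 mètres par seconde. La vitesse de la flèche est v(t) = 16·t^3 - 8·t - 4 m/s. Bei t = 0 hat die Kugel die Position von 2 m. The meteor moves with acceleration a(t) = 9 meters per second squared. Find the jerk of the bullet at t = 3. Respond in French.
Nous devons dériver notre équation de la vitesse v(t) = 8·t - 2 2 fois. En prenant d/dt de v(t), nous trouvons a(t) = 8. La dérivée de l'accélération donne le jerk: j(t) = 0. De l'équation du jerk j(t) = 0, nous substituons t = 3 pour obtenir j = 0.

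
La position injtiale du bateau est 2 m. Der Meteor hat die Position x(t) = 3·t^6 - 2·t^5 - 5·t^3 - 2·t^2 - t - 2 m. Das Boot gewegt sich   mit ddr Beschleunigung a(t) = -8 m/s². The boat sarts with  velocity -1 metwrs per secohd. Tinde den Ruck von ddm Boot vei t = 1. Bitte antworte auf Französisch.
Nous devons dériver notre équation de l'accélération a(t) = -8 1 fois. La dérivée de l'accélération donne le jerk: j(t) = 0. Nous avons le jerk j(t) = 0. En substituant t = 1: j(1) = 0.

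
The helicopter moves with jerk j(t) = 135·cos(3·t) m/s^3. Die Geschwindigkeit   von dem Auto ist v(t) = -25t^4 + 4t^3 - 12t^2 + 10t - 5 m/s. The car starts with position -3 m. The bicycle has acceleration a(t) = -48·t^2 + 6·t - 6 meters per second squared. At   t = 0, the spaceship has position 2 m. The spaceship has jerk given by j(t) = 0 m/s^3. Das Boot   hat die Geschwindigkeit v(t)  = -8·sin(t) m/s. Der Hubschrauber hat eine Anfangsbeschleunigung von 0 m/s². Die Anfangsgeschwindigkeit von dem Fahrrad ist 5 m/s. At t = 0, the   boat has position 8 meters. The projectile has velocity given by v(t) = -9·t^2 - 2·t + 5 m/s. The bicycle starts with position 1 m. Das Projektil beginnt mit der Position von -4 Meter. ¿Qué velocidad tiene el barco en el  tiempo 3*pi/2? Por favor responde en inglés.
We have velocity v(t) = -8·sin(t). Substituting t = 3*pi/2: v(3*pi/2) = 8.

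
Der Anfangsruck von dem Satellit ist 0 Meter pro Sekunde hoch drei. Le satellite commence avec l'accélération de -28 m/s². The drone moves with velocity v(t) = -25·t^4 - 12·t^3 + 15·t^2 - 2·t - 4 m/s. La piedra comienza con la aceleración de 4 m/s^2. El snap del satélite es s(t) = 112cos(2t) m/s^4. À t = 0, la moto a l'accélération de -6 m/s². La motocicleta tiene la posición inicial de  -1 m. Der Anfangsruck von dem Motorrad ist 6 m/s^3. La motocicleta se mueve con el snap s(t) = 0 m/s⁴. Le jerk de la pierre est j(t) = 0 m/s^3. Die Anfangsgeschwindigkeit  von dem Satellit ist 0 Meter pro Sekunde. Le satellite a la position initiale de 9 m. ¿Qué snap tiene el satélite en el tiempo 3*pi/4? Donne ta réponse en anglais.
From the given snap equation s(t) = 112·cos(2·t), we substitute t = 3*pi/4 to get s = 0.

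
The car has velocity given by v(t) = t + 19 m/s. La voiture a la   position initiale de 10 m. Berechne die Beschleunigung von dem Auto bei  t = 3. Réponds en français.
Pour résoudre ceci, nous devons prendre 1 dérivée de notre équation de la vitesse v(t) = t + 19. En dérivant la vitesse, nous obtenons l'accélération: a(t) = 1. De l'équation de l'accélération a(t) = 1, nous substituons t = 3 pour obtenir a = 1.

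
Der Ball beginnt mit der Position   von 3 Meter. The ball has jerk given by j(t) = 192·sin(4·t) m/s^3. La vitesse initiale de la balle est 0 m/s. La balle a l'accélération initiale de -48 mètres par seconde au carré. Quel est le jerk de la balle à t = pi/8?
Nous avons le jerk j(t) = 192·sin(4·t). En substituant t = pi/8: j(pi/8) = 192.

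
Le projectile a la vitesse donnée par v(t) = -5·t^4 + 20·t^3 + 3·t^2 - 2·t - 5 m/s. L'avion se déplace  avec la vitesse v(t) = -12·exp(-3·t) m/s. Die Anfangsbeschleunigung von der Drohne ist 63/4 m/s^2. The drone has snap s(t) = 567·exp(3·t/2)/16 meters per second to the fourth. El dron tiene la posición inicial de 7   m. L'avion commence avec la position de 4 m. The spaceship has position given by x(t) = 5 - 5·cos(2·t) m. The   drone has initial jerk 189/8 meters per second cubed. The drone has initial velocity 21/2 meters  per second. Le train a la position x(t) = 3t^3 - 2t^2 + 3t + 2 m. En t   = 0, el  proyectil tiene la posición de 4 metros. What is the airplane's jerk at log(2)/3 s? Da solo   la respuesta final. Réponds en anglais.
The answer is -54.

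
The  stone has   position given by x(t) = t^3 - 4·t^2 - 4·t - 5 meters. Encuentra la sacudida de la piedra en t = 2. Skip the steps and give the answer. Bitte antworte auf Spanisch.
En t = 2, j = 6.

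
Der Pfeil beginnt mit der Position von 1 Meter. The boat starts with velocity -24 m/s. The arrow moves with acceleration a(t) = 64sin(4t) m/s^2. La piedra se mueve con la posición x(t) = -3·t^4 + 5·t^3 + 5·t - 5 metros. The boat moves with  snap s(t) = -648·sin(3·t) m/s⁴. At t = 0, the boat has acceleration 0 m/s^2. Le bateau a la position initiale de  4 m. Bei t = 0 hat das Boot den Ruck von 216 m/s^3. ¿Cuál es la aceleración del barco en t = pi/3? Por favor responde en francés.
En partant du snap s(t) = -648·sin(3·t), nous prenons 2 intégrales. En prenant ∫s(t)dt et en appliquant j(0) = 216, nous trouvons j(t) = 216·cos(3·t). La primitive du jerk, avec a(0) = 0, donne l'accélération: a(t) = 72·sin(3·t). De l'équation de l'accélération a(t) = 72·sin(3·t), nous substituons t = pi/3 pour obtenir a = 0.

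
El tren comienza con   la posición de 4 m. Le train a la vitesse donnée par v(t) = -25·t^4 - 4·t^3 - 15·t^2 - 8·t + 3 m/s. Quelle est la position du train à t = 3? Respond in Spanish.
Debemos encontrar la integral de nuestra ecuación de la velocidad v(t) = -25·t^4 - 4·t^3 - 15·t^2 - 8·t + 3 1 vez. Integrando la velocidad y usando la condición inicial x(0) = 4, obtenemos x(t) = -5·t^5 - t^4 - 5·t^3 - 4·t^2 + 3·t + 4. Usando x(t) = -5·t^5 - t^4 - 5·t^3 - 4·t^2 + 3·t + 4 y sustituyendo t = 3, encontramos x = -1454.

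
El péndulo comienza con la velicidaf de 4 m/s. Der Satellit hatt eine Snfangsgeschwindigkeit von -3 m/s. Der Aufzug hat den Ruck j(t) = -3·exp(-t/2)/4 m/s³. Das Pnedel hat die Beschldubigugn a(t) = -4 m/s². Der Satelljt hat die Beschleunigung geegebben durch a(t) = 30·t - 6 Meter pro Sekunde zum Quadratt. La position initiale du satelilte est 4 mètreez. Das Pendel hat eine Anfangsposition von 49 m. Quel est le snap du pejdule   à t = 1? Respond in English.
We must differentiate our acceleration equation a(t) = -4 2 times. Differentiating acceleration, we get jerk: j(t) = 0. Taking d/dt of j(t), we find s(t) = 0. We have snap s(t) = 0. Substituting t = 1: s(1) = 0.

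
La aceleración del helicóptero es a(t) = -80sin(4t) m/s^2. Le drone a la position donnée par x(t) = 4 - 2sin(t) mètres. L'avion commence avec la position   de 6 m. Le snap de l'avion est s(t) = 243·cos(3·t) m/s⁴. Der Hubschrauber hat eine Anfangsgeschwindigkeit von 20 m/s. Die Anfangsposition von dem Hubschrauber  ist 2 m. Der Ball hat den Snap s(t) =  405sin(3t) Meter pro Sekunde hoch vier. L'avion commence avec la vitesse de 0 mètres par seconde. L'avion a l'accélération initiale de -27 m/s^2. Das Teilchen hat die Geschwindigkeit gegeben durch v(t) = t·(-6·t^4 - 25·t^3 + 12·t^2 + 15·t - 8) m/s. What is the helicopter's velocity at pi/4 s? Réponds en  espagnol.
Partiendo de la aceleración a(t) = -80·sin(4·t), tomamos 1 antiderivada. La integral de la aceleración, con v(0) = 20, da la velocidad: v(t) = 20·cos(4·t). Usando v(t) = 20·cos(4·t) y sustituyendo t = pi/4, encontramos v = -20.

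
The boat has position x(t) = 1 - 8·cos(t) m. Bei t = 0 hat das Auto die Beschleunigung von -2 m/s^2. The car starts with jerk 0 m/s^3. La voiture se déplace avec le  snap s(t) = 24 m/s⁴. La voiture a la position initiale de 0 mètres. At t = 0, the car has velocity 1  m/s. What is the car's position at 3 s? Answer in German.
Wir müssen die Stammfunktion unserer Gleichung für den Snap s(t) = 24 4-mal finden. Das Integral von dem Snap, mit j(0) = 0, ergibt den Ruck: j(t) = 24·t. Mit ∫j(t)dt und Anwendung von a(0) = -2, finden wir a(t) = 12·t^2 - 2. Das Integral von der Beschleunigung ist die Geschwindigkeit. Mit v(0) = 1 erhalten wir v(t) = 4·t^3 - 2·t + 1. Das Integral von der Geschwindigkeit, mit x(0) = 0, ergibt die Position: x(t) = t^4 - t^2 + t. Mit x(t) = t^4 - t^2 + t und Einsetzen von t = 3, finden wir x = 75.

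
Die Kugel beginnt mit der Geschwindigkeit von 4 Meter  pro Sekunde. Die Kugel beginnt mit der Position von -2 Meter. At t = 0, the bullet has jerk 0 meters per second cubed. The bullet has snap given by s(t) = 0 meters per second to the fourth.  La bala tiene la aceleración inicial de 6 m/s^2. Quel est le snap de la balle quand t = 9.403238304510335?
En utilisant s(t) = 0 et en substituant t = 9.403238304510335, nous trouvons s = 0.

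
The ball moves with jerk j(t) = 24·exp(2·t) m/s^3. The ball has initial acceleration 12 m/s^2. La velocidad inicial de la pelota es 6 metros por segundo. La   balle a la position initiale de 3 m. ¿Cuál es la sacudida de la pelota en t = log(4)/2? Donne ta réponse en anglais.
We have jerk j(t) = 24·exp(2·t). Substituting t = log(4)/2: j(log(4)/2) = 96.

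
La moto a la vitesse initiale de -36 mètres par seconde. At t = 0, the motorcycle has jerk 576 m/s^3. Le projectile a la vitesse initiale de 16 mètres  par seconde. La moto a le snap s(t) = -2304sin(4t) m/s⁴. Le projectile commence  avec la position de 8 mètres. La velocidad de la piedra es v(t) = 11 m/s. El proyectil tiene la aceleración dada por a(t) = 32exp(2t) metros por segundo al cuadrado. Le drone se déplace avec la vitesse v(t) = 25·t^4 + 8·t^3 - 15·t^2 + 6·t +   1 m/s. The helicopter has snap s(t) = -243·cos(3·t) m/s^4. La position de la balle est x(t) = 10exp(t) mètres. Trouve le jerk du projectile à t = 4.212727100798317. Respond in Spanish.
Debemos derivar nuestra ecuación de la aceleración a(t) = 32·exp(2·t) 1 vez. Derivando la aceleración, obtenemos la sacudida: j(t) = 64·exp(2·t). Usando j(t) = 64·exp(2·t) y sustituyendo t = 4.212727100798317, encontramos j = 291949.839790912.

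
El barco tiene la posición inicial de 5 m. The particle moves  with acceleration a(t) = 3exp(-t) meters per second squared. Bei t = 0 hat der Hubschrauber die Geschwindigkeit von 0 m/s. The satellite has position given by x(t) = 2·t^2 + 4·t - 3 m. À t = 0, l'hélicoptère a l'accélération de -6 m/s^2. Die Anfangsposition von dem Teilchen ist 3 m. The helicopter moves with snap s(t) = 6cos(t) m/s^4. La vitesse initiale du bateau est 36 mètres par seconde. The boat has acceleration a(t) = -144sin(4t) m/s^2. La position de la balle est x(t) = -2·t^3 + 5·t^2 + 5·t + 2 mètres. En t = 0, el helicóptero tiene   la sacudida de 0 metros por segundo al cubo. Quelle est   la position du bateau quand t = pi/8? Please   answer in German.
Um dies zu lösen, müssen wir 2 Stammfunktionen unserer Gleichung für die Beschleunigung a(t) = -144·sin(4·t) finden. Durch Integration von der Beschleunigung und Verwendung der Anfangsbedingung v(0) = 36, erhalten wir v(t) = 36·cos(4·t). Durch Integration von der Geschwindigkeit und Verwendung der Anfangsbedingung x(0) = 5, erhalten wir x(t) = 9·sin(4·t) + 5. Wir haben die Position x(t) = 9·sin(4·t) + 5. Durch Einsetzen von t = pi/8: x(pi/8) = 14.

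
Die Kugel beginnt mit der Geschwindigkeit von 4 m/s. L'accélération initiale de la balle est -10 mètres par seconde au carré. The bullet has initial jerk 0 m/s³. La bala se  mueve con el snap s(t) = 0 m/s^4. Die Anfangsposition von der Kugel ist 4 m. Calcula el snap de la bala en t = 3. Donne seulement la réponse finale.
El snap en t = 3 es s = 0.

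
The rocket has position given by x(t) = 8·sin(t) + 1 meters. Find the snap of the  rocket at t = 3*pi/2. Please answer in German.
Wir müssen unsere Gleichung für die Position x(t) = 8·sin(t) + 1 4-mal ableiten. Mit d/dt von x(t) finden wir v(t) = 8·cos(t). Die Ableitung von der Geschwindigkeit ergibt die Beschleunigung: a(t) = -8·sin(t). Die Ableitung von der Beschleunigung ergibt den Ruck: j(t) = -8·cos(t). Die Ableitung von dem Ruck ergibt den Snap: s(t) = 8·sin(t). Mit s(t) = 8·sin(t) und Einsetzen von t = 3*pi/2, finden wir s = -8.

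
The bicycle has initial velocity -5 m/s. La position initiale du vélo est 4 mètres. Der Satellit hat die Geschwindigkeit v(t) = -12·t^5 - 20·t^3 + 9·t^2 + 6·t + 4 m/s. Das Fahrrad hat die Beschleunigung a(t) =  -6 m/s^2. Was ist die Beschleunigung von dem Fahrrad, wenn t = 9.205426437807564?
Aus der Gleichung für die Beschleunigung a(t) = -6, setzen wir t = 9.205426437807564 ein und erhalten a = -6.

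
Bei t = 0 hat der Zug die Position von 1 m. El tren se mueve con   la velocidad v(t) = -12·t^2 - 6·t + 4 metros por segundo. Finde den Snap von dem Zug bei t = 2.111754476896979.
Um dies zu lösen, müssen wir 3 Ableitungen unserer Gleichung für die Geschwindigkeit v(t) = -12·t^2 - 6·t + 4 nehmen. Die Ableitung von der Geschwindigkeit ergibt die Beschleunigung: a(t) = -24·t - 6. Die Ableitung von der Beschleunigung ergibt den Ruck: j(t) = -24. Mit d/dt von j(t) finden wir s(t) = 0. Wir haben den Snap s(t) = 0. Durch Einsetzen von t = 2.111754476896979: s(2.111754476896979) = 0.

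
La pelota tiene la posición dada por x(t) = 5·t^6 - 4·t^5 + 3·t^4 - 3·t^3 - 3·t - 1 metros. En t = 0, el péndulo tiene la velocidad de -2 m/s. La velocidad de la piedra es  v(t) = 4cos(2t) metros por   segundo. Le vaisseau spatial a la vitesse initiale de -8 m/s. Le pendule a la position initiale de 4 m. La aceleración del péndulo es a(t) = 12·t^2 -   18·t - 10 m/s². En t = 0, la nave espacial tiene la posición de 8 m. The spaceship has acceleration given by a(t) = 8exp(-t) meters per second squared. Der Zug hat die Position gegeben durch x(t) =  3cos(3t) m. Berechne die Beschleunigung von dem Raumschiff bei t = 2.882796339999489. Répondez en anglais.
From the given acceleration equation a(t) = 8·exp(-t), we substitute t = 2.882796339999489 to get a = 0.447824081763239.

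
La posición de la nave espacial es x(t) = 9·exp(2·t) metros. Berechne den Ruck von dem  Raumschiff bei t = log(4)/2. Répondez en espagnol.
Para resolver esto, necesitamos tomar 3 derivadas de nuestra ecuación de la posición x(t) = 9·exp(2·t). Derivando la posición, obtenemos la velocidad: v(t) = 18·exp(2·t). Derivando la velocidad, obtenemos la aceleración: a(t) = 36·exp(2·t). Tomando d/dt de a(t), encontramos j(t) = 72·exp(2·t). De la ecuación de la sacudida j(t) = 72·exp(2·t), sustituimos t = log(4)/2 para obtener j = 288.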